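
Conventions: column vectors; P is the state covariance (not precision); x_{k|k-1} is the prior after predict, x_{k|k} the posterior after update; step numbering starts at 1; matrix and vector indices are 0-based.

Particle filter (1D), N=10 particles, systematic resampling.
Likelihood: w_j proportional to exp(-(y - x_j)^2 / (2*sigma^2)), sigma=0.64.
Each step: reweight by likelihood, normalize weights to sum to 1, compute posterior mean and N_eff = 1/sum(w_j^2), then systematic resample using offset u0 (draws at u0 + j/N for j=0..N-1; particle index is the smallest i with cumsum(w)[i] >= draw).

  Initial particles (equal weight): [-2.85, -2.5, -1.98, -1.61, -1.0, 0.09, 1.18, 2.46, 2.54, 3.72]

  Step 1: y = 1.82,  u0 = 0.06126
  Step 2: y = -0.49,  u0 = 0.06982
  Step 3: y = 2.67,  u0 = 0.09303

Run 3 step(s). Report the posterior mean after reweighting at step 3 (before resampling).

step 1: w=[0.0000, 0.0000, 0.0000, 0.0000, 0.0000, 0.0145, 0.3403, 0.3403, 0.2980, 0.0068]  mean=2.0223  Neff=3.1185  idx=[6, 6, 6, 7, 7, 7, 7, 8, 8, 8]
step 2: w=[0.3329, 0.3329, 0.3329, 0.0002, 0.0002, 0.0002, 0.0002, 0.0001, 0.0001, 0.0001]  mean=1.1818  Neff=3.0083  idx=[0, 0, 0, 1, 1, 1, 2, 2, 2, 2]
step 3: w=[0.1000, 0.1000, 0.1000, 0.1000, 0.1000, 0.1000, 0.1000, 0.1000, 0.1000, 0.1000]  mean=1.1800  Neff=10.0000  idx=[0, 1, 2, 3, 4, 5, 6, 7, 8, 9]

post_mean = 1.1800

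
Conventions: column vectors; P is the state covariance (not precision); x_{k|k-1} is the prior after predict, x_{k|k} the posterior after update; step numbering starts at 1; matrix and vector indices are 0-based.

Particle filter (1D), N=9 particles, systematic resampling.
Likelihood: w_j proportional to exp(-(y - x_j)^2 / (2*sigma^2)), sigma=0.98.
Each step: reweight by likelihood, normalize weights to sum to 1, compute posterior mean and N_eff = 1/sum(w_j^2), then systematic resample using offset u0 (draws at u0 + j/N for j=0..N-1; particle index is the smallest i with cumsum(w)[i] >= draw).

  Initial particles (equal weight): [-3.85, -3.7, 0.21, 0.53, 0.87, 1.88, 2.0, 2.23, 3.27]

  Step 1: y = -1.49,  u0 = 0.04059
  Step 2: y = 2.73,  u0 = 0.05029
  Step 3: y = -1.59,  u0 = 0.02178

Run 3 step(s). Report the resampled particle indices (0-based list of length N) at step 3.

step 1: w=[0.1028, 0.1469, 0.4147, 0.2231, 0.1028, 0.0051, 0.0033, 0.0014, 0.0000]  mean=-0.6250  Neff=3.7806  idx=[0, 1, 2, 2, 2, 2, 3, 3, 4]
step 2: w=[0.0000, 0.0000, 0.0776, 0.0776, 0.0776, 0.0776, 0.1702, 0.1702, 0.3493]  mean=0.5495  Neff=4.9011  idx=[2, 4, 5, 6, 7, 7, 8, 8, 8]
step 3: w=[0.1903, 0.1903, 0.1903, 0.0990, 0.0990, 0.0990, 0.0440, 0.0440, 0.0440]  mean=0.3922  Neff=6.9515  idx=[0, 0, 1, 1, 2, 3, 4, 5, 6]

resampled_idx = [0, 0, 1, 1, 2, 3, 4, 5, 6]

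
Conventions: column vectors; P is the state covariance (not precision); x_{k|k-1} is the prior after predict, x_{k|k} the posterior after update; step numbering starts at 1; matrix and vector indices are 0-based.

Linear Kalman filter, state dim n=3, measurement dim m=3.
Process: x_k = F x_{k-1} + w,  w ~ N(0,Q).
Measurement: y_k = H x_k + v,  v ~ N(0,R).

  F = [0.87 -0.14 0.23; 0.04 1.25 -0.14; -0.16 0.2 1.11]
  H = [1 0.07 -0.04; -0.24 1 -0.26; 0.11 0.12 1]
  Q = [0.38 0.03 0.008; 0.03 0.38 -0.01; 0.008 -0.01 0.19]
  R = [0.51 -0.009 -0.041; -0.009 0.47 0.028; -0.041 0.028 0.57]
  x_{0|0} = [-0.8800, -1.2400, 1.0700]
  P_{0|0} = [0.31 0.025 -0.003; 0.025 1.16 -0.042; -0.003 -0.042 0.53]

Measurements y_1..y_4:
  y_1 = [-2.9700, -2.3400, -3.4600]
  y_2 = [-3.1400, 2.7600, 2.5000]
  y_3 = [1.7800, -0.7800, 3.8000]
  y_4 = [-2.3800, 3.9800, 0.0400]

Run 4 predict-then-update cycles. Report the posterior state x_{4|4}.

x_post = [-1.3295, 2.3614, 1.1125]

step 1: x^-=[-0.3459, -1.7350, 1.0805]  P^-=[0.6608 -0.1648 0.0744; -0.1648 2.2206 0.1336; 0.0744 0.1336 0.8782]  S=[1.1533 -0.1914 0.0769; -0.1914 2.8070 0.1447; 0.0769 0.1447 1.5322]  K=[0.5414 -0.0885 0.0643; 0.1074 0.7914 0.1691; -0.0095 -0.0715 0.5962]  nu=[-2.4594, -0.4071, -4.2943]  x^+=[-1.9174, -3.0474, -1.4271]  P^+=[0.2724 0.0155 -0.0199; 0.0155 0.3963 0.0649; -0.0199 0.0649 0.3326]
step 2: x^-=[-1.5697, -3.6861, -1.8868]  P^-=[0.5956 -0.0016 0.0214; -0.0016 0.9853 0.1195; 0.0214 0.1195 0.6575]  S=[1.1089 -0.0900 0.0354; -0.0900 1.4753 0.0695; 0.0354 0.0695 1.2822]  K=[0.5286 -0.0722 0.0570; 0.1042 0.6465 0.1474; -0.0190 -0.0644 0.5298]  nu=[-1.3877, 5.5788, 5.0018]  x^+=[-2.4210, 0.5129, 0.4301]  P^+=[0.2655 0.0207 -0.0229; 0.0207 0.3266 0.0564; -0.0229 0.0564 0.2967]
step 3: x^-=[-2.0792, 0.4841, 0.9673]  P^-=[0.5852 0.0148 0.0143; 0.0148 0.8792 0.0950; 0.0143 0.0950 0.6073]  S=[1.1009 -0.0762 0.0287; -0.0762 1.3693 0.0495; 0.0287 0.0495 1.2234]  K=[0.5259 -0.0673 0.0561; 0.1053 0.6224 0.1375; -0.0211 -0.0681 0.5103]  nu=[3.8640, -1.5116, 3.0033]  x^+=[0.2230, 0.3634, 2.5212]  P^+=[0.2640 0.0225 -0.0232; 0.0225 0.3142 0.0513; -0.0232 0.0513 0.2862]
step 4: x^-=[0.7230, 0.1103, 2.8355]  P^-=[0.5830 0.0178 0.0128; 0.0178 0.8615 0.0863; 0.0128 0.0863 0.5916]  S=[1.0992 -0.0732 0.0273; -0.0732 1.3533 0.0438; 0.0273 0.0438 1.2050]  K=[0.5253 -0.0661 0.0561; 0.1057 0.6183 0.1341; -0.0216 -0.0696 0.5037]  nu=[-2.9973, 4.7805, -2.8883]  x^+=[-1.3295, 2.3614, 1.1125]  P^+=[0.2637 0.0230 -0.0232; 0.0230 0.3118 0.0495; -0.0232 0.0495 0.2826]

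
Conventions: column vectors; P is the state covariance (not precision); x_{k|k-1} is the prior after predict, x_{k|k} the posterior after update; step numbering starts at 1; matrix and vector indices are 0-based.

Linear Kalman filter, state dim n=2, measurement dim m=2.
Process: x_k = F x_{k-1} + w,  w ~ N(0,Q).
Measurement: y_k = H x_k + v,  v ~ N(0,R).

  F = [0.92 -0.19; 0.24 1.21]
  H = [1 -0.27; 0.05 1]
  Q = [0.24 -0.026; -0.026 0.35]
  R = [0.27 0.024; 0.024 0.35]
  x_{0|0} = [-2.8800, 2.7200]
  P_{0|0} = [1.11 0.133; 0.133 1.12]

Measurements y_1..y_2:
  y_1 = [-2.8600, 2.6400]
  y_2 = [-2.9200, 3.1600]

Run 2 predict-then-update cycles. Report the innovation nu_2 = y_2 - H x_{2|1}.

step 1: x^-=[-3.1664, 2.6000]  P^-=[1.1734 0.1036; 0.1036 2.1310]  S=[1.5428 -0.3905; -0.3905 2.4943]  K=[0.7902 0.1888; -0.0927 0.8419]  nu=[1.0084, 0.1983]  x^+=[-2.3321, 2.6735]  P^+=[0.2376 0.0732; 0.0732 0.2888]
step 2: x^-=[-2.6535, 2.6752]  P^-=[0.4260 0.0382; 0.0382 0.8290]  S=[0.7358 -0.1409; -0.1409 1.1839]  K=[0.5879 0.1202; -0.1207 0.6875]  nu=[0.4558, 0.6174]  x^+=[-2.3113, 3.0447]  P^+=[0.1744 0.0475; 0.0475 0.2354]

innov = [0.4558, 0.6174]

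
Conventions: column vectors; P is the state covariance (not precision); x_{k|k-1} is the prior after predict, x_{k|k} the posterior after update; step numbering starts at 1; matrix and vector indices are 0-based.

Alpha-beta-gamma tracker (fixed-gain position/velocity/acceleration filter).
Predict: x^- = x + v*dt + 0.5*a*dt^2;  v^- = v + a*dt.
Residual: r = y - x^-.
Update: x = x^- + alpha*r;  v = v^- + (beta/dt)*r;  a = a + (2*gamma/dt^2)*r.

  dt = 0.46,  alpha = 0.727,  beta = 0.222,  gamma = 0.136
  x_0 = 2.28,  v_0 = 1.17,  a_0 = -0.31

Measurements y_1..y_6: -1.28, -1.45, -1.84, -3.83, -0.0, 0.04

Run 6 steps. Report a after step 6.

step 1: x_pred=2.7854  r=-4.0654  x^+=-0.1701  v^+=-0.9346  a^+=-5.5358
step 2: x_pred=-1.1858  r=-0.2642  x^+=-1.3779  v^+=-3.6086  a^+=-5.8755
step 3: x_pred=-3.6595  r=1.8195  x^+=-2.3367  v^+=-5.4333  a^+=-3.5367
step 4: x_pred=-5.2102  r=1.3802  x^+=-4.2068  v^+=-6.3941  a^+=-1.7625
step 5: x_pred=-7.3345  r=7.3345  x^+=-2.0023  v^+=-3.6651  a^+=7.6656
step 6: x_pred=-2.8773  r=2.9173  x^+=-0.7564  v^+=1.2690  a^+=11.4156

a_post = 11.4156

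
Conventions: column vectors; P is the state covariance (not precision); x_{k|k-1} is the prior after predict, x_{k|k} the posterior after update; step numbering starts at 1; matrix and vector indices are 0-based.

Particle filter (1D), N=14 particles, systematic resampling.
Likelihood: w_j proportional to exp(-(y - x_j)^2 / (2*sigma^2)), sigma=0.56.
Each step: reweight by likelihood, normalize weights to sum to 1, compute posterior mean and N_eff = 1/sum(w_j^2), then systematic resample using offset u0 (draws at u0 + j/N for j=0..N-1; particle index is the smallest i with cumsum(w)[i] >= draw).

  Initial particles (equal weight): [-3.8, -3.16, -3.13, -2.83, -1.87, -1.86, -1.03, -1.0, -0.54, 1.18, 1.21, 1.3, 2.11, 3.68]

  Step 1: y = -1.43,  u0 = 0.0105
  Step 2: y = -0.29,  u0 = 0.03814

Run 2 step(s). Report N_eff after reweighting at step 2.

step 1: w=[0.0000, 0.0025, 0.0030, 0.0131, 0.2196, 0.2227, 0.2317, 0.2227, 0.0846, 0.0000, 0.0000, 0.0000, 0.0000, 0.0000]  mean=-1.3866  Neff=4.7973  idx=[3, 4, 4, 4, 5, 5, 5, 6, 6, 6, 7, 7, 7, 8]
step 2: w=[0.0000, 0.0052, 0.0052, 0.0052, 0.0054, 0.0054, 0.0054, 0.1155, 0.1155, 0.1155, 0.1238, 0.1238, 0.1238, 0.2503]  mean=-0.9228  Neff=6.7195  idx=[7, 7, 8, 8, 9, 10, 10, 11, 11, 12, 13, 13, 13, 13]

N_eff = 6.7195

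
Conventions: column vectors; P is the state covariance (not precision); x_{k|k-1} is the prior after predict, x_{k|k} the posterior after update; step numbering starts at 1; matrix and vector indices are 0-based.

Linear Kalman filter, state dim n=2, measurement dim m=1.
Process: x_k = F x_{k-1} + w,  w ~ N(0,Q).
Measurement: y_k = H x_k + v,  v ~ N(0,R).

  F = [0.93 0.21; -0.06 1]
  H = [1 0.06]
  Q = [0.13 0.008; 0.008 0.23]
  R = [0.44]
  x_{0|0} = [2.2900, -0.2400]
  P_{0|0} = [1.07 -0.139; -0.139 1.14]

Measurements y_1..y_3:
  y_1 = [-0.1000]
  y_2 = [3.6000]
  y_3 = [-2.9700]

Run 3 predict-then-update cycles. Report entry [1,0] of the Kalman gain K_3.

K[1,0] = 0.5303

step 1: x^-=[2.0793, -0.3774]  P^-=[1.0514 0.0602; 0.0602 1.3905]  S=[1.5037]  K=[0.7016; 0.0955]  nu=[-2.1567]  x^+=[0.5661, -0.5834]  P^+=[0.3112 -0.0406; -0.0406 1.3768]
step 2: x^-=[0.4040, -0.6173]  P^-=[0.4440 0.2425; 0.2425 1.6128]  S=[0.9189]  K=[0.4990; 0.3693]  nu=[3.2331]  x^+=[2.0173, 0.5765]  P^+=[0.2152 0.0732; 0.0732 1.4875]
step 3: x^-=[1.9971, 0.4554]  P^-=[0.4103 0.3755; 0.3755 1.7095]  S=[0.9015]  K=[0.4801; 0.5303]  nu=[-4.9945]  x^+=[-0.4008, -2.1933]  P^+=[0.2025 0.1460; 0.1460 1.4559]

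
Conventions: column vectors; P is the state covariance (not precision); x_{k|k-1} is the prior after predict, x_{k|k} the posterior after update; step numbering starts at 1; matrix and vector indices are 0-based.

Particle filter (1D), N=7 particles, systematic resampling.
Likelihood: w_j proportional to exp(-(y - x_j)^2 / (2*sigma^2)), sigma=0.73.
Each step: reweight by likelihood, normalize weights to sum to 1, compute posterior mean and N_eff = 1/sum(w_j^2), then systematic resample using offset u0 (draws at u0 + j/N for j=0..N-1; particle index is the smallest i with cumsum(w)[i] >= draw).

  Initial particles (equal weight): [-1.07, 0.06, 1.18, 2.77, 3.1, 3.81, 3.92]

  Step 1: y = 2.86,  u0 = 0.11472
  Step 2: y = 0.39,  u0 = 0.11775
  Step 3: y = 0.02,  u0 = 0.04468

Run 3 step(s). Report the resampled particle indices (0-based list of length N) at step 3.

resampled_idx = [0, 0, 1, 2, 3, 4, 4]

step 1: w=[0.0000, 0.0002, 0.0254, 0.3559, 0.3397, 0.1538, 0.1250]  mean=3.1448  Neff=3.5461  idx=[3, 3, 4, 4, 4, 5, 6]
step 2: w=[0.3809, 0.3809, 0.0788, 0.0788, 0.0788, 0.0013, 0.0006]  mean=2.8501  Neff=3.2390  idx=[0, 0, 1, 1, 1, 2, 4]
step 3: w=[0.1877, 0.1877, 0.1877, 0.1877, 0.1877, 0.0309, 0.0309]  mean=2.7904  Neff=5.6187  idx=[0, 0, 1, 2, 3, 4, 4]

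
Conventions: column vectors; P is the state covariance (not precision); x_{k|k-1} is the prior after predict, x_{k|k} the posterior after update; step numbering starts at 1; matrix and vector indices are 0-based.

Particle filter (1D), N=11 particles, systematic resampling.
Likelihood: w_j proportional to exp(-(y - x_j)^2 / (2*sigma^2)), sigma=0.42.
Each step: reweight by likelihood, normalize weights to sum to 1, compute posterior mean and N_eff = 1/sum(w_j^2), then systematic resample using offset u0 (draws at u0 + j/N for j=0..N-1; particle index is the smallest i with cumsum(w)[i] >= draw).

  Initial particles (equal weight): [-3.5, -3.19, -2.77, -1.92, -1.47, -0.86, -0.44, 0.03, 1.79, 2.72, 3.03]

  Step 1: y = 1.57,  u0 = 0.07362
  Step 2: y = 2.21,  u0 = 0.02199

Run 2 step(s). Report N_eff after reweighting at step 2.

N_eff = 10.9580

step 1: w=[0.0000, 0.0000, 0.0000, 0.0000, 0.0000, 0.0000, 0.0000, 0.0013, 0.9698, 0.0262, 0.0026]  mean=1.8153  Neff=1.0625  idx=[8, 8, 8, 8, 8, 8, 8, 8, 8, 8, 9]
step 2: w=[0.0927, 0.0927, 0.0927, 0.0927, 0.0927, 0.0927, 0.0927, 0.0927, 0.0927, 0.0927, 0.0731]  mean=1.8580  Neff=10.9580  idx=[0, 1, 2, 3, 4, 5, 6, 7, 8, 9, 10]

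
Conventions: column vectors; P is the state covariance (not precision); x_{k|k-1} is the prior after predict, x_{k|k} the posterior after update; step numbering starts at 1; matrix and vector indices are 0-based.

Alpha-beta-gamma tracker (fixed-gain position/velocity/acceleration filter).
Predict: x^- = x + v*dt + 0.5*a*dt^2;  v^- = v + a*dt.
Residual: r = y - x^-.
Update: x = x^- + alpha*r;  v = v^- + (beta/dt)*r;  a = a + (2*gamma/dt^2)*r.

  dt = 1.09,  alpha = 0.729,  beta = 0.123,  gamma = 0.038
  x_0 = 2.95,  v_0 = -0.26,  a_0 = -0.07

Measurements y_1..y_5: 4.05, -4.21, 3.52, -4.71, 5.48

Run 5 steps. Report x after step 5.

x_post = 2.6538

step 1: x_pred=2.6250  r=1.4250  x^+=3.6638  v^+=-0.1755  a^+=0.0212
step 2: x_pred=3.4851  r=-7.6951  x^+=-2.1246  v^+=-1.0208  a^+=-0.4711
step 3: x_pred=-3.5171  r=7.0371  x^+=1.6129  v^+=-0.7402  a^+=-0.0209
step 4: x_pred=0.7937  r=-5.5037  x^+=-3.2185  v^+=-1.3841  a^+=-0.3730
step 5: x_pred=-4.9487  r=10.4287  x^+=2.6538  v^+=-0.6138  a^+=0.2941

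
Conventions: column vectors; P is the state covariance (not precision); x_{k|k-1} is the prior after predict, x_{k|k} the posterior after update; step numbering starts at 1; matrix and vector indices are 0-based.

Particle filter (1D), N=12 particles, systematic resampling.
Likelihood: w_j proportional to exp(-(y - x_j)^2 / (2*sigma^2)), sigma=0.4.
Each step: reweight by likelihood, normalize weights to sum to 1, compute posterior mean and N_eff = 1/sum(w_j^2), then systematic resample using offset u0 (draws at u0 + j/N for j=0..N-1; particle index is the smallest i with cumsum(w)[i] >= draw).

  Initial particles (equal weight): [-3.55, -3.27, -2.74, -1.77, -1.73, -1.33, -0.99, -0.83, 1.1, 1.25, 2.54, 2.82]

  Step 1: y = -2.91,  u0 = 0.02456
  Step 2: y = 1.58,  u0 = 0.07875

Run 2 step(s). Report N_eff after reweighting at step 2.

step 1: w=[0.1472, 0.3530, 0.4836, 0.0091, 0.0068, 0.0002, 0.0000, 0.0000, 0.0000, 0.0000, 0.0000, 0.0000]  mean=-3.0303  Neff=2.6294  idx=[0, 0, 1, 1, 1, 1, 2, 2, 2, 2, 2, 2]
step 2: w=[0.0000, 0.0000, 0.0000, 0.0000, 0.0000, 0.0000, 0.1667, 0.1667, 0.1667, 0.1667, 0.1667, 0.1667]  mean=-2.7400  Neff=6.0000  idx=[6, 6, 7, 7, 8, 8, 9, 9, 10, 10, 11, 11]

N_eff = 6.0000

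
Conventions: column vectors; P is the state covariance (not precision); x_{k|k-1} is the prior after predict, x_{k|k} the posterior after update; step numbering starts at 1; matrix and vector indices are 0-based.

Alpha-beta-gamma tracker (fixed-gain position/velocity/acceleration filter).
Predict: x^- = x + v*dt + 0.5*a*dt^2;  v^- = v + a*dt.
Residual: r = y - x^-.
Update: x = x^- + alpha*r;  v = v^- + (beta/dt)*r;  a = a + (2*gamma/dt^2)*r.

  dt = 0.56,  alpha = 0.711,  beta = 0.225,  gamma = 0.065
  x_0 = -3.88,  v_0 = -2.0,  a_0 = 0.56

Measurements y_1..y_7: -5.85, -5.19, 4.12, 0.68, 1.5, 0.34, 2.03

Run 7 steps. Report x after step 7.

step 1: x_pred=-4.9122  r=-0.9378  x^+=-5.5790  v^+=-2.0632  a^+=0.1712
step 2: x_pred=-6.7075  r=1.5175  x^+=-5.6286  v^+=-1.3576  a^+=0.8003
step 3: x_pred=-6.2633  r=10.3833  x^+=1.1192  v^+=3.2625  a^+=5.1046
step 4: x_pred=3.7466  r=-3.0666  x^+=1.5662  v^+=4.8889  a^+=3.8334
step 5: x_pred=4.9051  r=-3.4051  x^+=2.4841  v^+=5.6675  a^+=2.4218
step 6: x_pred=6.0376  r=-5.6976  x^+=1.9866  v^+=4.7345  a^+=0.0599
step 7: x_pred=4.6473  r=-2.6173  x^+=2.7864  v^+=3.7165  a^+=-1.0251

x_post = 2.7864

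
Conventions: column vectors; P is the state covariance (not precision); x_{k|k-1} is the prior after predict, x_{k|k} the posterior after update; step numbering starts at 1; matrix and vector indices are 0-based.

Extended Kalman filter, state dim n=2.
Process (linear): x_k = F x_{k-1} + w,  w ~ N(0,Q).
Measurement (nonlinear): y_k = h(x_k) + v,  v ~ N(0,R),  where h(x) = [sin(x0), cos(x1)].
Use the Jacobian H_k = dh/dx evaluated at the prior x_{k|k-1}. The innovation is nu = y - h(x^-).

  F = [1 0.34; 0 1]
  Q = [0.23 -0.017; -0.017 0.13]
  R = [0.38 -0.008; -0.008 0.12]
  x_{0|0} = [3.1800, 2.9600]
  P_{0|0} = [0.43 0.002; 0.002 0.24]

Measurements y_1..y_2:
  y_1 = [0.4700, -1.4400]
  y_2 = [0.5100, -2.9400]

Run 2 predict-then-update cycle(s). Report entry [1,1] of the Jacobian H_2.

step 1: x^-=[4.1864, 2.9600]  P^-=[0.6891 0.0666; 0.0666 0.3700]  H_jac=[-0.5021 0.0000; 0.0000 -0.1806]  S=[0.5537 -0.0020; -0.0020 0.1321]  K=[-0.6252 -0.1004; -0.0622 -0.5069]  nu=[1.3348, -0.4564]  x^+=[3.3977, 3.1084]  P^+=[0.4716 0.0390; 0.0390 0.3341]
step 2: x^-=[4.4545, 3.1084]  P^-=[0.7667 0.1356; 0.1356 0.4641]  H_jac=[-0.2550 0.0000; 0.0000 -0.0332]  S=[0.4299 -0.0069; -0.0069 0.1205]  K=[-0.4559 -0.0633; -0.0825 -0.1326]  nu=[1.4769, -1.9406]  x^+=[3.9041, 3.2439]  P^+=[0.6773 0.1188; 0.1188 0.4592]

H_jac[1,1] = -0.0332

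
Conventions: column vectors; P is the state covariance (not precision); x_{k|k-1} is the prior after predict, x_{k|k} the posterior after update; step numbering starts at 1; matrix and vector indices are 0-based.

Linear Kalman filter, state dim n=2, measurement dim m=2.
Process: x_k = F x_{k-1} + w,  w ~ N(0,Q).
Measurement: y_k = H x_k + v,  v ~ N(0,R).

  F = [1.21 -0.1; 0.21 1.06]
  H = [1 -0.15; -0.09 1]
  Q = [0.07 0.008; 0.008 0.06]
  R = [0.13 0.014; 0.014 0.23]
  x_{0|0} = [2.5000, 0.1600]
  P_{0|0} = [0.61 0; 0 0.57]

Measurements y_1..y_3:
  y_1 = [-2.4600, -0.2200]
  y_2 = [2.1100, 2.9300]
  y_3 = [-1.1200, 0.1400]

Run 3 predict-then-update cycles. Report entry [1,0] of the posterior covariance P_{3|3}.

step 1: x^-=[3.0090, 0.6946]  P^-=[0.9688 0.1026; 0.1026 0.7274]  S=[1.0844 -0.0783; -0.0783 0.9467]  K=[0.8857 0.0895; 0.0491 0.7626]  nu=[-5.3648, -0.6438]  x^+=[-1.8002, -0.0596]  P^+=[0.1230 0.0441; 0.0441 0.1800]
step 2: x^-=[-2.1722, -0.4412]  P^-=[0.2412 0.0758; 0.0758 0.2873]  S=[0.3550 0.0260; 0.0260 0.5057]  K=[0.6422 0.0739; 0.0516 0.5521]  nu=[4.2161, 3.1757]  x^+=[0.7698, 1.5297]  P^+=[0.0896 0.0341; 0.0341 0.1308]
step 3: x^-=[0.7785, 1.7832]  P^-=[0.1943 0.0599; 0.0599 0.2261]  S=[0.3114 0.0233; 0.0233 0.4468]  K=[0.5903 0.0641; 0.0466 0.4914]  nu=[-1.6311, -1.5731]  x^+=[-0.2850, 0.9341]  P^+=[0.0822 0.0304; 0.0304 0.1164]

P_post[1,0] = 0.0304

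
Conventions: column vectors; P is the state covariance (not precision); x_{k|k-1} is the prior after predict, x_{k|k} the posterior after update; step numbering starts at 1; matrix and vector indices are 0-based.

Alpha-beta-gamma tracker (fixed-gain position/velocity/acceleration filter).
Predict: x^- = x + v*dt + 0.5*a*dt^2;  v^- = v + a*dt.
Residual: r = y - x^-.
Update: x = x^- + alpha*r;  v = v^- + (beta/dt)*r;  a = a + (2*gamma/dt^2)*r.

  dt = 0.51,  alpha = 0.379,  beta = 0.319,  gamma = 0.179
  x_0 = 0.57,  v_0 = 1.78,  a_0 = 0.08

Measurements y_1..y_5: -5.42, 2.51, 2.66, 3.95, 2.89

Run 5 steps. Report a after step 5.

a_post = 8.4633

step 1: x_pred=1.4882  r=-6.9082  x^+=-1.1300  v^+=-2.5002  a^+=-9.4284
step 2: x_pred=-3.6313  r=6.1413  x^+=-1.3037  v^+=-3.4674  a^+=-0.9756
step 3: x_pred=-3.1990  r=5.8590  x^+=-0.9784  v^+=-0.3002  a^+=7.0887
step 4: x_pred=-0.2097  r=4.1597  x^+=1.3669  v^+=5.9168  a^+=12.8140
step 5: x_pred=6.0509  r=-3.1609  x^+=4.8529  v^+=10.4749  a^+=8.4633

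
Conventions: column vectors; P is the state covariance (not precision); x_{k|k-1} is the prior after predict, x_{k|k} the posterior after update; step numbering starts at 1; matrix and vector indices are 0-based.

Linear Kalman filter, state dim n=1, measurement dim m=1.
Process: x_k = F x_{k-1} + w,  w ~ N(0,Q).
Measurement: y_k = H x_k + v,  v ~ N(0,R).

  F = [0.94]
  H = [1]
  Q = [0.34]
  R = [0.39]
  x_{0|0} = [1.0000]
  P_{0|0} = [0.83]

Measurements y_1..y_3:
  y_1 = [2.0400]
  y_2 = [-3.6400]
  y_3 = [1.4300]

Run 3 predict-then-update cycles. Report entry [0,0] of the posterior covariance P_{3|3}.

step 1: x^-=[0.9400]  P^-=[1.0734]  S=[1.4634]  K=[0.7335]  nu=[1.1000]  x^+=[1.7468]  P^+=[0.2861]
step 2: x^-=[1.6420]  P^-=[0.5928]  S=[0.9828]  K=[0.6032]  nu=[-5.2820]  x^+=[-1.5439]  P^+=[0.2352]
step 3: x^-=[-1.4512]  P^-=[0.5479]  S=[0.9379]  K=[0.5842]  nu=[2.8812]  x^+=[0.2319]  P^+=[0.2278]

P_post[0,0] = 0.2278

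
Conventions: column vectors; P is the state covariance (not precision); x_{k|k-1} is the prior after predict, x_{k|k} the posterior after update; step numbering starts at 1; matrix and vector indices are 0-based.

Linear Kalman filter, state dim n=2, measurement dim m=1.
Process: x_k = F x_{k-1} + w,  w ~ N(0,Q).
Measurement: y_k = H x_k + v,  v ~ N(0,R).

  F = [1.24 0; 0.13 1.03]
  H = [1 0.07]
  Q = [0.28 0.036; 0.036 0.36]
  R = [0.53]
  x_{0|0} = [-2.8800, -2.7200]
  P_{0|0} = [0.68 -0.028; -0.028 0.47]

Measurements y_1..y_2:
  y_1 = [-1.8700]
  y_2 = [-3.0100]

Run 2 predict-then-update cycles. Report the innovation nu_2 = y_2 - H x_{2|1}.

innov = [-0.0411]

step 1: x^-=[-3.5712, -3.1760]  P^-=[1.3256 0.1099; 0.1099 0.8626]  S=[1.8752]  K=[0.7110; 0.0908]  nu=[1.9235]  x^+=[-2.2036, -3.0014]  P^+=[0.3776 -0.0112; -0.0112 0.8472]
step 2: x^-=[-2.7324, -3.3779]  P^-=[0.8606 0.0826; 0.0826 1.2621]  S=[1.4084]  K=[0.6152; 0.1214]  nu=[-0.0411]  x^+=[-2.7577, -3.3829]  P^+=[0.3276 -0.0226; -0.0226 1.2414]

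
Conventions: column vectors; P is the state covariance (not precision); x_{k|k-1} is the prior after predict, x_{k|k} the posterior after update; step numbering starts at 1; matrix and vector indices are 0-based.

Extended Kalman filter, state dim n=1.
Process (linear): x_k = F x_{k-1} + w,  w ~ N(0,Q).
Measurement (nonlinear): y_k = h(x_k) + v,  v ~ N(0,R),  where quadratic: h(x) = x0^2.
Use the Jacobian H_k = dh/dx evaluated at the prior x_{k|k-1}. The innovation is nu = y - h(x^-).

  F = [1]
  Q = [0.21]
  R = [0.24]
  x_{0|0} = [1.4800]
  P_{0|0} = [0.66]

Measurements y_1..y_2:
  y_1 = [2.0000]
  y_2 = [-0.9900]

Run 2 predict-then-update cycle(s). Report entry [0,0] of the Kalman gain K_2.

step 1: x^-=[1.4800]  P^-=[0.8700]  H_jac=[2.9600]  S=[7.8626]  K=[0.3275]  nu=[-0.1904]  x^+=[1.4176]  P^+=[0.0266]
step 2: x^-=[1.4176]  P^-=[0.2366]  H_jac=[2.8353]  S=[2.1416]  K=[0.3132]  nu=[-2.9997]  x^+=[0.4782]  P^+=[0.0265]

K[0,0] = 0.3132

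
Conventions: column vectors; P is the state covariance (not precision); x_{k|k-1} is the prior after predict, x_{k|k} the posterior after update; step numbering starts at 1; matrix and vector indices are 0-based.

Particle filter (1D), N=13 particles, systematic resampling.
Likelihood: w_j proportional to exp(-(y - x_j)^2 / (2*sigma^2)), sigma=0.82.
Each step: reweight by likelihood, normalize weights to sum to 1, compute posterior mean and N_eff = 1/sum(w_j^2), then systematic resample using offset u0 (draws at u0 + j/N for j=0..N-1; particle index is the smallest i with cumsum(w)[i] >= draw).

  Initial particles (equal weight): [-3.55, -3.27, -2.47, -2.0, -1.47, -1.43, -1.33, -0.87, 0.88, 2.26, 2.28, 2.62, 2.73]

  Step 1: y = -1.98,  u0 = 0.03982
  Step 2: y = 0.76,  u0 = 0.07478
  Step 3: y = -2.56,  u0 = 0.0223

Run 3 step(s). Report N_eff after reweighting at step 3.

step 1: w=[0.0317, 0.0575, 0.1659, 0.1983, 0.1635, 0.1584, 0.1449, 0.0793, 0.0005, 0.0000, 0.0000, 0.0000, 0.0000]  mean=-1.8353  Neff=6.6553  idx=[1, 2, 2, 3, 3, 3, 4, 4, 5, 5, 6, 6, 7]
step 2: w=[0.0000, 0.0013, 0.0013, 0.0104, 0.0104, 0.0104, 0.0742, 0.0742, 0.0847, 0.0847, 0.1164, 0.1164, 0.4156]  mean=-1.2004  Neff=4.4348  idx=[6, 7, 8, 9, 10, 10, 11, 12, 12, 12, 12, 12, 12]
step 3: w=[0.1256, 0.1256, 0.1175, 0.1175, 0.0986, 0.0986, 0.0986, 0.0363, 0.0363, 0.0363, 0.0363, 0.0363, 0.0363]  mean=-1.2884  Neff=10.3890  idx=[0, 0, 1, 2, 2, 3, 3, 4, 5, 6, 7, 9, 11]

N_eff = 10.3890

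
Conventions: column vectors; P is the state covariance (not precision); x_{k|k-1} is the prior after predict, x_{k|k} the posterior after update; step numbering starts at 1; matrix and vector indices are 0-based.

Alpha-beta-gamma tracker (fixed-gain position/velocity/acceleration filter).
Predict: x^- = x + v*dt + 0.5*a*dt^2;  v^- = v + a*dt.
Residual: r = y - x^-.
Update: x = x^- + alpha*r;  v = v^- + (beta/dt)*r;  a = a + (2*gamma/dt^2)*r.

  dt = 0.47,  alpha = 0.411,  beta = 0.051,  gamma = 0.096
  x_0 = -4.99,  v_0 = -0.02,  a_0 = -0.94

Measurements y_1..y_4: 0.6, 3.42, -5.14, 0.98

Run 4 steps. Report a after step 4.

a_post = 1.2438

step 1: x_pred=-5.1032  r=5.7032  x^+=-2.7592  v^+=0.1571  a^+=4.0171
step 2: x_pred=-2.2417  r=5.6617  x^+=0.0853  v^+=2.6594  a^+=8.9381
step 3: x_pred=2.3224  r=-7.4624  x^+=-0.7446  v^+=6.0506  a^+=2.4519
step 4: x_pred=2.3699  r=-1.3899  x^+=1.7987  v^+=7.0522  a^+=1.2438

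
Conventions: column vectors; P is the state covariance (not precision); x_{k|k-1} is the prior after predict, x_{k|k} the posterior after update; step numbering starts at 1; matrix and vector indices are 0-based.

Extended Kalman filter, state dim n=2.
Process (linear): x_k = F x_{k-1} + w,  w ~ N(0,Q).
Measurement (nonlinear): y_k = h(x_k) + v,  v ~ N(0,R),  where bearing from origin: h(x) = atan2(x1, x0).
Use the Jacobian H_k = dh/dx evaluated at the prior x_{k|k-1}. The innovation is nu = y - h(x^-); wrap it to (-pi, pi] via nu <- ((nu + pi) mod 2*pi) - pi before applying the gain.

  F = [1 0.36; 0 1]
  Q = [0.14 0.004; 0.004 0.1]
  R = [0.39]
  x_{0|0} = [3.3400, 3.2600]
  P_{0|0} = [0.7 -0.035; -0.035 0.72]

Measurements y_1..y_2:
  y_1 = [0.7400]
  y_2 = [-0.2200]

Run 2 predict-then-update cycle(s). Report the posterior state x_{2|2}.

step 1: x^-=[4.5136, 3.2600]  P^-=[0.9081 0.2282; 0.2282 0.8200]  H_jac=[-0.1052 0.1456]  S=[0.4104]  K=[-0.1517; 0.2324]  nu=[0.1145]  x^+=[4.4962, 3.2866]  P^+=[0.8987 0.2427; 0.2427 0.7978]
step 2: x^-=[5.6794, 3.2866]  P^-=[1.3168 0.5339; 0.5339 0.8978]  H_jac=[-0.0763 0.1319]  S=[0.4025]  K=[-0.0747; 0.1930]  nu=[-0.7446]  x^+=[5.7351, 3.1429]  P^+=[1.3145 0.5397; 0.5397 0.8828]

x_post = [5.7351, 3.1429]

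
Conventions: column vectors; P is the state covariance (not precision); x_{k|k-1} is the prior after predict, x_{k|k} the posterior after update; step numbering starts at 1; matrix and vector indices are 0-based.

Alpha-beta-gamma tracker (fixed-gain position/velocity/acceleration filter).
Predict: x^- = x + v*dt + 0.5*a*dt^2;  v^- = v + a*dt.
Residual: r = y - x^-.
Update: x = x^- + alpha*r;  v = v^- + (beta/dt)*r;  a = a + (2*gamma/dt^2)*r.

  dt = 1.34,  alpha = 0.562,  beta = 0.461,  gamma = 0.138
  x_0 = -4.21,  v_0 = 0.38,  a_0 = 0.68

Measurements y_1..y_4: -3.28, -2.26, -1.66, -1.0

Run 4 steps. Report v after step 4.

v_post = 0.6321

step 1: x_pred=-3.0903  r=-0.1897  x^+=-3.1969  v^+=1.2259  a^+=0.6508
step 2: x_pred=-0.9698  r=-1.2902  x^+=-1.6949  v^+=1.6542  a^+=0.4525
step 3: x_pred=0.9280  r=-2.5880  x^+=-0.5265  v^+=1.3702  a^+=0.0547
step 4: x_pred=1.3588  r=-2.3588  x^+=0.0332  v^+=0.6321  a^+=-0.3078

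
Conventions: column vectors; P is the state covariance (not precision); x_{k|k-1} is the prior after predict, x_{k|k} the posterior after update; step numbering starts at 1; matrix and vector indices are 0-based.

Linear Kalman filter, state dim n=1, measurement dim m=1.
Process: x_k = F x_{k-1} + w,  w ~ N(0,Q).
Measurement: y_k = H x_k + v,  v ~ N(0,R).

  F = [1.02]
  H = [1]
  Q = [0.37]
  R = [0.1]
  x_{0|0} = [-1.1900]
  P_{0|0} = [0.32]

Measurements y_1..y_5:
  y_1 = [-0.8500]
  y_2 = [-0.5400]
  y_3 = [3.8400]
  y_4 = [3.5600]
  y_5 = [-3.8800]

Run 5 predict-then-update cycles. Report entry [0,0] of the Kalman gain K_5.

step 1: x^-=[-1.2138]  P^-=[0.7029]  S=[0.8029]  K=[0.8755]  nu=[0.3638]  x^+=[-0.8953]  P^+=[0.0875]
step 2: x^-=[-0.9132]  P^-=[0.4611]  S=[0.5611]  K=[0.8218]  nu=[0.3732]  x^+=[-0.6065]  P^+=[0.0822]
step 3: x^-=[-0.6186]  P^-=[0.4555]  S=[0.5555]  K=[0.8200]  nu=[4.4586]  x^+=[3.0374]  P^+=[0.0820]
step 4: x^-=[3.0981]  P^-=[0.4553]  S=[0.5553]  K=[0.8199]  nu=[0.4619]  x^+=[3.4768]  P^+=[0.0820]
step 5: x^-=[3.5464]  P^-=[0.4553]  S=[0.5553]  K=[0.8199]  nu=[-7.4264]  x^+=[-2.5427]  P^+=[0.0820]

K[0,0] = 0.8199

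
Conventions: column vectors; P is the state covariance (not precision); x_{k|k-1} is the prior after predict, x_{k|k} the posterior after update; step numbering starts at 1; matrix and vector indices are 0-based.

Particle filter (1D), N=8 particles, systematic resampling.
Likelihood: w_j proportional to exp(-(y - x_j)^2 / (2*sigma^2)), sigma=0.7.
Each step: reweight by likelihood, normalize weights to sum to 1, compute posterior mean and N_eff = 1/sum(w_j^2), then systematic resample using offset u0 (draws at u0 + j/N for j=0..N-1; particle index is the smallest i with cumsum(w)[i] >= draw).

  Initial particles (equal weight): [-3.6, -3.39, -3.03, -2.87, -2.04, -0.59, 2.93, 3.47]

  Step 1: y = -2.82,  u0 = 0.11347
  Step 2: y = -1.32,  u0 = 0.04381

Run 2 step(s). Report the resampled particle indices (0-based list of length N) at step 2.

resampled_idx = [2, 5, 6, 6, 6, 7, 7, 7]

step 1: w=[0.1432, 0.1913, 0.2548, 0.2658, 0.1432, 0.0017, 0.0000, 0.0000]  mean=-2.9921  Neff=4.6908  idx=[0, 1, 2, 2, 3, 3, 4, 4]
step 2: w=[0.0034, 0.0086, 0.0344, 0.0344, 0.0586, 0.0586, 0.4009, 0.4009]  mean=-2.2224  Neff=3.0225  idx=[2, 5, 6, 6, 6, 7, 7, 7]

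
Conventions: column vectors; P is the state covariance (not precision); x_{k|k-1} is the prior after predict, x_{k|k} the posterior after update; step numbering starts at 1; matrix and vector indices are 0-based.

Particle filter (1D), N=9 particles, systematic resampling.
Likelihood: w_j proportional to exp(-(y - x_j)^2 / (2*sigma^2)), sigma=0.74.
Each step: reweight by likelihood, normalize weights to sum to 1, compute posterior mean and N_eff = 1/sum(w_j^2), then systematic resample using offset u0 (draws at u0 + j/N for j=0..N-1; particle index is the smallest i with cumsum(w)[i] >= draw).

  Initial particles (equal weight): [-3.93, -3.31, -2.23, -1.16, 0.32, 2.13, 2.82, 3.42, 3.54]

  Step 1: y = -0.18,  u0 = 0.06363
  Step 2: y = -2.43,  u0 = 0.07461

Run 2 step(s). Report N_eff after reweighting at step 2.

step 1: w=[0.0000, 0.0001, 0.0174, 0.3351, 0.6410, 0.0062, 0.0002, 0.0000, 0.0000]  mean=-0.2089  Neff=1.9100  idx=[3, 3, 3, 4, 4, 4, 4, 4, 4]
step 2: w=[0.3304, 0.3304, 0.3304, 0.0014, 0.0014, 0.0014, 0.0014, 0.0014, 0.0014]  mean=-1.1472  Neff=3.0526  idx=[0, 0, 0, 1, 1, 1, 2, 2, 2]

N_eff = 3.0526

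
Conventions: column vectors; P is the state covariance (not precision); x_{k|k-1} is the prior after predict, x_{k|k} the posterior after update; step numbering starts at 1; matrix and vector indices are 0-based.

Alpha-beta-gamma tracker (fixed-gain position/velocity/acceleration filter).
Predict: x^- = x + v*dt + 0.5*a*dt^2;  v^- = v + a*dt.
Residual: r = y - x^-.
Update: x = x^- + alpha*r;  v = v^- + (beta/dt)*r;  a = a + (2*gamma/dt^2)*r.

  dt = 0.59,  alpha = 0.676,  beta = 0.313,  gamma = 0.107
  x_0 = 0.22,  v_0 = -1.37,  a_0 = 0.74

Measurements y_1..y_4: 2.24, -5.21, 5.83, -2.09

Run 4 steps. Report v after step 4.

v_post = 1.1641

step 1: x_pred=-0.4595  r=2.6995  x^+=1.3654  v^+=0.4987  a^+=2.3996
step 2: x_pred=2.0772  r=-7.2872  x^+=-2.8489  v^+=-1.9515  a^+=-2.0804
step 3: x_pred=-4.3624  r=10.1924  x^+=2.5277  v^+=2.2282  a^+=4.1856
step 4: x_pred=4.5708  r=-6.6608  x^+=0.0681  v^+=1.1641  a^+=0.0907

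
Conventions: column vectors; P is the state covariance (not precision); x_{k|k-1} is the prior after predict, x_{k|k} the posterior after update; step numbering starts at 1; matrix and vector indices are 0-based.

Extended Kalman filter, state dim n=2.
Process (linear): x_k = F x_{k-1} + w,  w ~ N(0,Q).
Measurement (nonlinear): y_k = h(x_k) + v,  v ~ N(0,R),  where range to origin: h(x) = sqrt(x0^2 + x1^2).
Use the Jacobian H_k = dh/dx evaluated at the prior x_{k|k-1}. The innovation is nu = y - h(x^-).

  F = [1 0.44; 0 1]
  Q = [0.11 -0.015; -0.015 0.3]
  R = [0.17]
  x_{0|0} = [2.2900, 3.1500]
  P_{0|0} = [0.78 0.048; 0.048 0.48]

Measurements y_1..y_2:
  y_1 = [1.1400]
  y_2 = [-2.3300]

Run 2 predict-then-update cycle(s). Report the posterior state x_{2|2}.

x_post = [-0.1041, -1.6044]

step 1: x^-=[3.6760, 3.1500]  P^-=[1.0252 0.2442; 0.2442 0.7800]  H_jac=[0.7593 0.6507]  S=[1.3327]  K=[0.7034; 0.5200]  nu=[-3.7010]  x^+=[1.0729, 1.2255]  P^+=[0.3659 -0.2432; -0.2432 0.4197]
step 2: x^-=[1.6121, 1.2255]  P^-=[0.3431 -0.0736; -0.0736 0.7197]  H_jac=[0.7961 0.6052]  S=[0.5801]  K=[0.3941; 0.6498]  nu=[-4.3550]  x^+=[-0.1041, -1.6044]  P^+=[0.2530 -0.2221; -0.2221 0.4747]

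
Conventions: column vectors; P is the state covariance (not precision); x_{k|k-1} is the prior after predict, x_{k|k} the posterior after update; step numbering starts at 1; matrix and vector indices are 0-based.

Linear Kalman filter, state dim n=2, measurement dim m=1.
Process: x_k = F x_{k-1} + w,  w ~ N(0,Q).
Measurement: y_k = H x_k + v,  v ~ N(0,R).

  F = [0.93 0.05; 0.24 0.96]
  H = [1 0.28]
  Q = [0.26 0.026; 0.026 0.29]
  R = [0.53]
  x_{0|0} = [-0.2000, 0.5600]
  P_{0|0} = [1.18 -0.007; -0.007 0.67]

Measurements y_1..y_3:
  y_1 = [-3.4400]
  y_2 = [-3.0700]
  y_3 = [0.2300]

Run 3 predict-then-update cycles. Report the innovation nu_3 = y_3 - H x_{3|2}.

innov = [3.1260]

step 1: x^-=[-0.1580, 0.4896]  P^-=[1.2816 0.3152; 0.3152 0.9722]  S=[2.0643]  K=[0.6636; 0.2846]  nu=[-3.4191]  x^+=[-2.4269, -0.4833]  P^+=[0.3726 -0.0746; -0.0746 0.8051]
step 2: x^-=[-2.2811, -1.0464]  P^-=[0.5773 0.0803; 0.0803 1.0190]  S=[1.2322]  K=[0.4868; 0.2967]  nu=[-0.4959]  x^+=[-2.5225, -1.1936]  P^+=[0.2853 -0.0977; -0.0977 0.9105]
step 3: x^-=[-2.4056, -1.7512]  P^-=[0.5000 0.0450; 0.0450 1.1006]  S=[1.1415]  K=[0.4491; 0.3094]  nu=[3.1260]  x^+=[-1.0019, -0.7841]  P^+=[0.2698 -0.1136; -0.1136 0.9913]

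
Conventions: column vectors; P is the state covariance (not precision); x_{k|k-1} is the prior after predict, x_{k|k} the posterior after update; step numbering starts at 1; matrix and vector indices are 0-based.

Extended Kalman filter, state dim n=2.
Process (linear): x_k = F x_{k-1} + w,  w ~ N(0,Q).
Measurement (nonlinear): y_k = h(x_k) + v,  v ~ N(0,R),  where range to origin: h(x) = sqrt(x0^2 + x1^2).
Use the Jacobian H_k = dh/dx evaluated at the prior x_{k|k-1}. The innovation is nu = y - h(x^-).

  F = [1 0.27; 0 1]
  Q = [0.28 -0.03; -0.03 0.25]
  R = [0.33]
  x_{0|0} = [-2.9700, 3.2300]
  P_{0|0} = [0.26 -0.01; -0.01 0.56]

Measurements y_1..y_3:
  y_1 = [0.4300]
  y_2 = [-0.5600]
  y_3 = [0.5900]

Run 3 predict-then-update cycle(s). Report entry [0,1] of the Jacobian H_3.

H_jac[0,1] = 0.9121

step 1: x^-=[-2.0979, 3.2300]  P^-=[0.5754 0.1112; 0.1112 0.8100]  H_jac=[-0.5447 0.8386]  S=[0.9688]  K=[-0.2273; 0.6386]  nu=[-3.4215]  x^+=[-1.3203, 1.0449]  P^+=[0.5254 0.2518; 0.2518 0.4149]
step 2: x^-=[-1.0382, 1.0449]  P^-=[0.9716 0.3338; 0.3338 0.6649]  H_jac=[-0.7048 0.7094]  S=[0.8134]  K=[-0.5508; 0.2905]  nu=[-2.0330]  x^+=[0.0815, 0.4542]  P^+=[0.7249 0.4640; 0.4640 0.5962]
step 3: x^-=[0.2041, 0.4542]  P^-=[1.2989 0.5950; 0.5950 0.8462]  H_jac=[0.4099 0.9121]  S=[1.6972]  K=[0.6335; 0.5985]  nu=[0.0920]  x^+=[0.2624, 0.5093]  P^+=[0.6178 -0.0485; -0.0485 0.2383]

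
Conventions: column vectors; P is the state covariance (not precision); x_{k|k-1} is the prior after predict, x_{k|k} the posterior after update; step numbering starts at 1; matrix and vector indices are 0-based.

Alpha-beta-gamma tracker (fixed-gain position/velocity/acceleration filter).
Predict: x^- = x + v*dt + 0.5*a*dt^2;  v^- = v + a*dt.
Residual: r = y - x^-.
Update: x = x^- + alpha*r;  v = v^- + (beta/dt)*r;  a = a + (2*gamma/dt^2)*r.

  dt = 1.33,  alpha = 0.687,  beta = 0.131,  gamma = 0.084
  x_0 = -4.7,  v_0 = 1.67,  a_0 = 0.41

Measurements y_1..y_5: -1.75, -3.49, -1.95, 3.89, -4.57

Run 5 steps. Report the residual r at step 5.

resid = -10.0044

step 1: x_pred=-2.1163  r=0.3663  x^+=-1.8646  v^+=2.2514  a^+=0.4448
step 2: x_pred=1.5231  r=-5.0131  x^+=-1.9209  v^+=2.3492  a^+=-0.0313
step 3: x_pred=1.1758  r=-3.1258  x^+=-0.9716  v^+=1.9996  a^+=-0.3282
step 4: x_pred=1.3976  r=2.4924  x^+=3.1099  v^+=1.8086  a^+=-0.0915
step 5: x_pred=5.4344  r=-10.0044  x^+=-1.4386  v^+=0.7015  a^+=-1.0416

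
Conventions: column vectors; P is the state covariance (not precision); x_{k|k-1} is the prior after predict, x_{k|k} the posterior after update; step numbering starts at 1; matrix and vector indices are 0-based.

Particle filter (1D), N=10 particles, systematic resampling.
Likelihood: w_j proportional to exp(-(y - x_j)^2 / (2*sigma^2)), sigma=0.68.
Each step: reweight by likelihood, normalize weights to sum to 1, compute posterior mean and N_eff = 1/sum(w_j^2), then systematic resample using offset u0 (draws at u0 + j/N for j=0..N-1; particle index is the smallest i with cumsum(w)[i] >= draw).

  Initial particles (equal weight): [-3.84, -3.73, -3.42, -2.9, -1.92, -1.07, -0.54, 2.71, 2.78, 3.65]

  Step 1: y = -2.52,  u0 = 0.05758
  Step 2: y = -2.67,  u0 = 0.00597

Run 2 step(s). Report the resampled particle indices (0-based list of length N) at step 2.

step 1: w=[0.0627, 0.0847, 0.1718, 0.3529, 0.2795, 0.0425, 0.0059, 0.0000, 0.0000, 0.0000]  mean=-2.7529  Neff=4.0799  idx=[0, 2, 2, 3, 3, 3, 3, 4, 4, 5]
step 2: w=[0.0364, 0.0872, 0.0872, 0.1512, 0.1512, 0.1512, 0.1512, 0.0872, 0.0872, 0.0101]  mean=-2.8357  Neff=8.1113  idx=[0, 1, 2, 3, 4, 4, 5, 6, 6, 8]

resampled_idx = [0, 1, 2, 3, 4, 4, 5, 6, 6, 8]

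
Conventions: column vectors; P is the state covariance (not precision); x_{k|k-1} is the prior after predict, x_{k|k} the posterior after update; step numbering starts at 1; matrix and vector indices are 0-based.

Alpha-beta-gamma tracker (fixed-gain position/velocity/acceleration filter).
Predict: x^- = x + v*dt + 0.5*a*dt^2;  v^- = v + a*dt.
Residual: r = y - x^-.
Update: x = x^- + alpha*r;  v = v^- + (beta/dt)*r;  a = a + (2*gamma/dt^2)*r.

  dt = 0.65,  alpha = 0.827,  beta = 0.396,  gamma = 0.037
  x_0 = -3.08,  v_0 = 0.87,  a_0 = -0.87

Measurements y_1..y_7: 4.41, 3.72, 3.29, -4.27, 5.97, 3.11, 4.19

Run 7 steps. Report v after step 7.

step 1: x_pred=-2.6983  r=7.1083  x^+=3.1803  v^+=4.6351  a^+=0.3750
step 2: x_pred=6.2723  r=-2.5523  x^+=4.1615  v^+=3.3239  a^+=-0.0720
step 3: x_pred=6.3069  r=-3.0169  x^+=3.8119  v^+=1.4391  a^+=-0.6004
step 4: x_pred=4.6205  r=-8.8905  x^+=-2.7319  v^+=-4.3675  a^+=-2.1576
step 5: x_pred=-6.0266  r=11.9966  x^+=3.8946  v^+=1.5388  a^+=-0.0564
step 6: x_pred=4.8829  r=-1.7729  x^+=3.4167  v^+=0.4220  a^+=-0.3669
step 7: x_pred=3.6135  r=0.5765  x^+=4.0903  v^+=0.5347  a^+=-0.2659

v_post = 0.5347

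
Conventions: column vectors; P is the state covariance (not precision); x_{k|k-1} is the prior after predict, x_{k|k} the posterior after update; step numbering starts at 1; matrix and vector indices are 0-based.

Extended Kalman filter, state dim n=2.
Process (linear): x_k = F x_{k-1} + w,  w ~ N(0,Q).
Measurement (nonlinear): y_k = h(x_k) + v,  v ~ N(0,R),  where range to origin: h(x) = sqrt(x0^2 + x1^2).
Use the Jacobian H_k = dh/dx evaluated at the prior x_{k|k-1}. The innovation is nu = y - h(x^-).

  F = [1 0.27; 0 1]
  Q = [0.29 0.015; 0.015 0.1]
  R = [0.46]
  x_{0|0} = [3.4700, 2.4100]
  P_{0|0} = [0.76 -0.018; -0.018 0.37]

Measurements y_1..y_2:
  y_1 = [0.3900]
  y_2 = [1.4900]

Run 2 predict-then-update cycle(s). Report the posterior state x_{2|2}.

x_post = [1.2803, 1.2338]

step 1: x^-=[4.1207, 2.4100]  P^-=[1.0673 0.0969; 0.0969 0.4700]  H_jac=[0.8632 0.5048]  S=[1.4595]  K=[0.6647; 0.2199]  nu=[-4.3837]  x^+=[1.2067, 1.4461]  P^+=[0.4223 -0.1164; -0.1164 0.3994]
step 2: x^-=[1.5971, 1.4461]  P^-=[0.6786 0.0064; 0.0064 0.4994]  H_jac=[0.7413 0.6712]  S=[1.0643]  K=[0.4767; 0.3194]  nu=[-0.6645]  x^+=[1.2803, 1.2338]  P^+=[0.4367 -0.1556; -0.1556 0.3908]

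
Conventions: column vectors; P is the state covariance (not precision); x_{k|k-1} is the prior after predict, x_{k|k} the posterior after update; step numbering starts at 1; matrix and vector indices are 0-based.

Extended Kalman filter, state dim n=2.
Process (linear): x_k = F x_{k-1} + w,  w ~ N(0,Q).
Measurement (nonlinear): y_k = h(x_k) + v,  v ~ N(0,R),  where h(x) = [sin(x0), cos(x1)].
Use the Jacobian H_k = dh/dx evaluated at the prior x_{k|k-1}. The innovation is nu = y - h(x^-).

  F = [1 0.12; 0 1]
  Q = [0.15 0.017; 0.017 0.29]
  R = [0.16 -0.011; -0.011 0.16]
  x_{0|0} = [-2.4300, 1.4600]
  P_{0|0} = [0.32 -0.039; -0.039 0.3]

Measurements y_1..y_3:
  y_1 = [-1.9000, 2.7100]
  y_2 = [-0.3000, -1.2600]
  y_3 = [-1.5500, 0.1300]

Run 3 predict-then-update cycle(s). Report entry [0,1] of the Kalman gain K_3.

step 1: x^-=[-2.2548, 1.4600]  P^-=[0.4650 0.0140; 0.0140 0.5900]  H_jac=[-0.6319 0.0000; 0.0000 -0.9939]  S=[0.3457 -0.0022; -0.0022 0.7428]  K=[-0.8501 -0.0213; -0.0306 -0.7895]  nu=[-1.1250, 2.5994]  x^+=[-1.3537, -0.5579]  P^+=[0.2149 -0.0060; -0.0060 0.1268]
step 2: x^-=[-1.4206, -0.5579]  P^-=[0.3653 0.0262; 0.0262 0.4168]  H_jac=[0.1496 0.0000; 0.0000 0.5294]  S=[0.1682 -0.0089; -0.0089 0.2768]  K=[0.3281 0.0607; 0.0657 0.7992]  nu=[0.6887, -2.1084]  x^+=[-1.3227, -2.1976]  P^+=[0.3465 0.0115; 0.0115 0.2402]
step 3: x^-=[-1.5864, -2.1976]  P^-=[0.5027 0.0574; 0.0574 0.5302]  H_jac=[-0.0156 0.0000; 0.0000 0.8099]  S=[0.1601 -0.0117; -0.0117 0.5078]  K=[-0.0424 0.0905; 0.0564 0.8470]  nu=[-0.5501, 0.7166]  x^+=[-1.4982, -1.6217]  P^+=[0.4982 0.0185; 0.0185 0.1666]

K[0,1] = 0.0905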